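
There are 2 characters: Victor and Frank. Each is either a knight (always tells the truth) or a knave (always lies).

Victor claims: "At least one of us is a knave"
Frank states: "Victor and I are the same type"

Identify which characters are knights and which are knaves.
Victor is a knight.
Frank is a knave.

Verification:
- Victor (knight) says "At least one of us is a knave" - this is TRUE because Frank is a knave.
- Frank (knave) says "Victor and I are the same type" - this is FALSE (a lie) because Frank is a knave and Victor is a knight.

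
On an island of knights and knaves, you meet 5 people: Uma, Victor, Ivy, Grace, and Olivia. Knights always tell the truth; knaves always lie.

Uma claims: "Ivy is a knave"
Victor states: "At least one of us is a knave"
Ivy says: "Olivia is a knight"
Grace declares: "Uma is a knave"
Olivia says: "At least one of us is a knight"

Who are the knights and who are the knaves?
Uma is a knave.
Victor is a knight.
Ivy is a knight.
Grace is a knight.
Olivia is a knight.

Verification:
- Uma (knave) says "Ivy is a knave" - this is FALSE (a lie) because Ivy is a knight.
- Victor (knight) says "At least one of us is a knave" - this is TRUE because Uma is a knave.
- Ivy (knight) says "Olivia is a knight" - this is TRUE because Olivia is a knight.
- Grace (knight) says "Uma is a knave" - this is TRUE because Uma is a knave.
- Olivia (knight) says "At least one of us is a knight" - this is TRUE because Victor, Ivy, Grace, and Olivia are knights.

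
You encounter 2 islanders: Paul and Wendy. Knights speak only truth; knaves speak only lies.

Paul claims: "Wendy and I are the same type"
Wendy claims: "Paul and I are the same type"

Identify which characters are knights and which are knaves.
Paul is a knight.
Wendy is a knight.

Verification:
- Paul (knight) says "Wendy and I are the same type" - this is TRUE because Paul is a knight and Wendy is a knight.
- Wendy (knight) says "Paul and I are the same type" - this is TRUE because Wendy is a knight and Paul is a knight.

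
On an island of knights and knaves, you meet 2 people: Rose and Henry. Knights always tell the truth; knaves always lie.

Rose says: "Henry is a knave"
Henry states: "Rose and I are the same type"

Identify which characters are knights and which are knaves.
Rose is a knight.
Henry is a knave.

Verification:
- Rose (knight) says "Henry is a knave" - this is TRUE because Henry is a knave.
- Henry (knave) says "Rose and I are the same type" - this is FALSE (a lie) because Henry is a knave and Rose is a knight.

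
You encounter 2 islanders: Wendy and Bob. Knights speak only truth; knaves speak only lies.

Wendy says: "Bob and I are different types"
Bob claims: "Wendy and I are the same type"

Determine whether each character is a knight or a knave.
Wendy is a knight.
Bob is a knave.

Verification:
- Wendy (knight) says "Bob and I are different types" - this is TRUE because Wendy is a knight and Bob is a knave.
- Bob (knave) says "Wendy and I are the same type" - this is FALSE (a lie) because Bob is a knave and Wendy is a knight.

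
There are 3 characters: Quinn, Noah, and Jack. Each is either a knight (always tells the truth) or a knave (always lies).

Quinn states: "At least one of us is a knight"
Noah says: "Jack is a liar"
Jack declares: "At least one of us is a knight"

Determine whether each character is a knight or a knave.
Quinn is a knight.
Noah is a knave.
Jack is a knight.

Verification:
- Quinn (knight) says "At least one of us is a knight" - this is TRUE because Quinn and Jack are knights.
- Noah (knave) says "Jack is a liar" - this is FALSE (a lie) because Jack is a knight.
- Jack (knight) says "At least one of us is a knight" - this is TRUE because Quinn and Jack are knights.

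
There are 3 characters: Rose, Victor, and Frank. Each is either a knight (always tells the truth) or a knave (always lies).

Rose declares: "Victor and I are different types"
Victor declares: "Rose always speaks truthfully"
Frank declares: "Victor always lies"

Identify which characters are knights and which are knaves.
Rose is a knave.
Victor is a knave.
Frank is a knight.

Verification:
- Rose (knave) says "Victor and I are different types" - this is FALSE (a lie) because Rose is a knave and Victor is a knave.
- Victor (knave) says "Rose always speaks truthfully" - this is FALSE (a lie) because Rose is a knave.
- Frank (knight) says "Victor always lies" - this is TRUE because Victor is a knave.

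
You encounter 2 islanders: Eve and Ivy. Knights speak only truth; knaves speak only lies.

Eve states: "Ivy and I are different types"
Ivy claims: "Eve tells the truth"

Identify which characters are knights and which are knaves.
Eve is a knave.
Ivy is a knave.

Verification:
- Eve (knave) says "Ivy and I are different types" - this is FALSE (a lie) because Eve is a knave and Ivy is a knave.
- Ivy (knave) says "Eve tells the truth" - this is FALSE (a lie) because Eve is a knave.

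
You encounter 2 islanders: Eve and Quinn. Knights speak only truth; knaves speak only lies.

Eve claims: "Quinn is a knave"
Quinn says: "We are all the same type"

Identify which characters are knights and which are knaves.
Eve is a knight.
Quinn is a knave.

Verification:
- Eve (knight) says "Quinn is a knave" - this is TRUE because Quinn is a knave.
- Quinn (knave) says "We are all the same type" - this is FALSE (a lie) because Eve is a knight and Quinn is a knave.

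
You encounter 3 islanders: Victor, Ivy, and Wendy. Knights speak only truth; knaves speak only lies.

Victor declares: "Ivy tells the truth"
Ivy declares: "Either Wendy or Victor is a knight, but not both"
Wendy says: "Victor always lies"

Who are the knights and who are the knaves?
Victor is a knight.
Ivy is a knight.
Wendy is a knave.

Verification:
- Victor (knight) says "Ivy tells the truth" - this is TRUE because Ivy is a knight.
- Ivy (knight) says "Either Wendy or Victor is a knight, but not both" - this is TRUE because Wendy is a knave and Victor is a knight.
- Wendy (knave) says "Victor always lies" - this is FALSE (a lie) because Victor is a knight.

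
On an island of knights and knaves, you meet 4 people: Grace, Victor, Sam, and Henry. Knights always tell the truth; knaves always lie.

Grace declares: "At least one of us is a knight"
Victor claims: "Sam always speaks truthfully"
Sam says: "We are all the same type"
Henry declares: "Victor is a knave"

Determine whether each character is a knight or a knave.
Grace is a knight.
Victor is a knave.
Sam is a knave.
Henry is a knight.

Verification:
- Grace (knight) says "At least one of us is a knight" - this is TRUE because Grace and Henry are knights.
- Victor (knave) says "Sam always speaks truthfully" - this is FALSE (a lie) because Sam is a knave.
- Sam (knave) says "We are all the same type" - this is FALSE (a lie) because Grace and Henry are knights and Victor and Sam are knaves.
- Henry (knight) says "Victor is a knave" - this is TRUE because Victor is a knave.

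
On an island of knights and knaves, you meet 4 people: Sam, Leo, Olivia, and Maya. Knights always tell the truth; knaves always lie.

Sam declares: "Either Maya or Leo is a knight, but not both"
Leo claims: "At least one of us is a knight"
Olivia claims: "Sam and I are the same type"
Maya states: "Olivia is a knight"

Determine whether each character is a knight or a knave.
Sam is a knight.
Leo is a knight.
Olivia is a knave.
Maya is a knave.

Verification:
- Sam (knight) says "Either Maya or Leo is a knight, but not both" - this is TRUE because Maya is a knave and Leo is a knight.
- Leo (knight) says "At least one of us is a knight" - this is TRUE because Sam and Leo are knights.
- Olivia (knave) says "Sam and I are the same type" - this is FALSE (a lie) because Olivia is a knave and Sam is a knight.
- Maya (knave) says "Olivia is a knight" - this is FALSE (a lie) because Olivia is a knave.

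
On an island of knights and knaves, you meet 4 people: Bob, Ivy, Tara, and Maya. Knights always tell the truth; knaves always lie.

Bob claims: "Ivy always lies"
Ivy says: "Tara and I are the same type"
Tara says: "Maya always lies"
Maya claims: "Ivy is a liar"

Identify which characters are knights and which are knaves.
Bob is a knave.
Ivy is a knight.
Tara is a knight.
Maya is a knave.

Verification:
- Bob (knave) says "Ivy always lies" - this is FALSE (a lie) because Ivy is a knight.
- Ivy (knight) says "Tara and I are the same type" - this is TRUE because Ivy is a knight and Tara is a knight.
- Tara (knight) says "Maya always lies" - this is TRUE because Maya is a knave.
- Maya (knave) says "Ivy is a liar" - this is FALSE (a lie) because Ivy is a knight.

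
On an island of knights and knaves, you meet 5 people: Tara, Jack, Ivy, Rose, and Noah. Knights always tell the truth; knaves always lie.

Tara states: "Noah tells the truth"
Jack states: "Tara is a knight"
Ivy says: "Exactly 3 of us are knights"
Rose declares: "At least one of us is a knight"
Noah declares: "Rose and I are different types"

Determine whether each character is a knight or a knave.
Tara is a knave.
Jack is a knave.
Ivy is a knave.
Rose is a knave.
Noah is a knave.

Verification:
- Tara (knave) says "Noah tells the truth" - this is FALSE (a lie) because Noah is a knave.
- Jack (knave) says "Tara is a knight" - this is FALSE (a lie) because Tara is a knave.
- Ivy (knave) says "Exactly 3 of us are knights" - this is FALSE (a lie) because there are 0 knights.
- Rose (knave) says "At least one of us is a knight" - this is FALSE (a lie) because no one is a knight.
- Noah (knave) says "Rose and I are different types" - this is FALSE (a lie) because Noah is a knave and Rose is a knave.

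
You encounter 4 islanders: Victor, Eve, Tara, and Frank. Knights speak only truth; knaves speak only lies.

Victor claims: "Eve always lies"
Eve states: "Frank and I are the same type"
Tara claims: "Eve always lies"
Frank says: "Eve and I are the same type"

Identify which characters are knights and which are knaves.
Victor is a knave.
Eve is a knight.
Tara is a knave.
Frank is a knight.

Verification:
- Victor (knave) says "Eve always lies" - this is FALSE (a lie) because Eve is a knight.
- Eve (knight) says "Frank and I are the same type" - this is TRUE because Eve is a knight and Frank is a knight.
- Tara (knave) says "Eve always lies" - this is FALSE (a lie) because Eve is a knight.
- Frank (knight) says "Eve and I are the same type" - this is TRUE because Frank is a knight and Eve is a knight.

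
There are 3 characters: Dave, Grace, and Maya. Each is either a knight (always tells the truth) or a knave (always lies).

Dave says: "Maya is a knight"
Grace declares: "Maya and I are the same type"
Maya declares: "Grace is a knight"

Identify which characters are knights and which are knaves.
Dave is a knight.
Grace is a knight.
Maya is a knight.

Verification:
- Dave (knight) says "Maya is a knight" - this is TRUE because Maya is a knight.
- Grace (knight) says "Maya and I are the same type" - this is TRUE because Grace is a knight and Maya is a knight.
- Maya (knight) says "Grace is a knight" - this is TRUE because Grace is a knight.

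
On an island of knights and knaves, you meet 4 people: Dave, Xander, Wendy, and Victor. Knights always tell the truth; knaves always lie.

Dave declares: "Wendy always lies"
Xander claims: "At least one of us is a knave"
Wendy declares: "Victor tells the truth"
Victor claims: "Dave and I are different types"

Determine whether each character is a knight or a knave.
Dave is a knave.
Xander is a knight.
Wendy is a knight.
Victor is a knight.

Verification:
- Dave (knave) says "Wendy always lies" - this is FALSE (a lie) because Wendy is a knight.
- Xander (knight) says "At least one of us is a knave" - this is TRUE because Dave is a knave.
- Wendy (knight) says "Victor tells the truth" - this is TRUE because Victor is a knight.
- Victor (knight) says "Dave and I are different types" - this is TRUE because Victor is a knight and Dave is a knave.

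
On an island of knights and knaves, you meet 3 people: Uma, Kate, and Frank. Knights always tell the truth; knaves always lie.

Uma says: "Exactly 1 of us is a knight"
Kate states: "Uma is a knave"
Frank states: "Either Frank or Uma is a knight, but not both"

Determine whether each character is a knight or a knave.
Uma is a knave.
Kate is a knight.
Frank is a knight.

Verification:
- Uma (knave) says "Exactly 1 of us is a knight" - this is FALSE (a lie) because there are 2 knights.
- Kate (knight) says "Uma is a knave" - this is TRUE because Uma is a knave.
- Frank (knight) says "Either Frank or Uma is a knight, but not both" - this is TRUE because Frank is a knight and Uma is a knave.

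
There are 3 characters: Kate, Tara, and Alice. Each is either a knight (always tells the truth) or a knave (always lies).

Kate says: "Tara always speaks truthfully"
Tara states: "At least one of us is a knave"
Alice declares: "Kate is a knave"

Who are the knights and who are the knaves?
Kate is a knight.
Tara is a knight.
Alice is a knave.

Verification:
- Kate (knight) says "Tara always speaks truthfully" - this is TRUE because Tara is a knight.
- Tara (knight) says "At least one of us is a knave" - this is TRUE because Alice is a knave.
- Alice (knave) says "Kate is a knave" - this is FALSE (a lie) because Kate is a knight.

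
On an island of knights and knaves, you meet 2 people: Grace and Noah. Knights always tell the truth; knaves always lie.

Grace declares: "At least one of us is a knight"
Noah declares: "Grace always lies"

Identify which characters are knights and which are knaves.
Grace is a knight.
Noah is a knave.

Verification:
- Grace (knight) says "At least one of us is a knight" - this is TRUE because Grace is a knight.
- Noah (knave) says "Grace always lies" - this is FALSE (a lie) because Grace is a knight.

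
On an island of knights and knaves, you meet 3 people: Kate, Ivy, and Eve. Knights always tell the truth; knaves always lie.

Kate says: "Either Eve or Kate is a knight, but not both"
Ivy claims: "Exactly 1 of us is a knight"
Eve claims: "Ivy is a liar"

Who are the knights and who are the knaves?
Kate is a knave.
Ivy is a knight.
Eve is a knave.

Verification:
- Kate (knave) says "Either Eve or Kate is a knight, but not both" - this is FALSE (a lie) because Eve is a knave and Kate is a knave.
- Ivy (knight) says "Exactly 1 of us is a knight" - this is TRUE because there are 1 knights.
- Eve (knave) says "Ivy is a liar" - this is FALSE (a lie) because Ivy is a knight.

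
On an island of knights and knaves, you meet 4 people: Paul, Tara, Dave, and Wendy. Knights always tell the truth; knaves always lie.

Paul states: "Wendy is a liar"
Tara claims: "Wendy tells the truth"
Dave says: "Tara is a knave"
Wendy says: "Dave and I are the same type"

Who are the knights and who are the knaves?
Paul is a knight.
Tara is a knave.
Dave is a knight.
Wendy is a knave.

Verification:
- Paul (knight) says "Wendy is a liar" - this is TRUE because Wendy is a knave.
- Tara (knave) says "Wendy tells the truth" - this is FALSE (a lie) because Wendy is a knave.
- Dave (knight) says "Tara is a knave" - this is TRUE because Tara is a knave.
- Wendy (knave) says "Dave and I are the same type" - this is FALSE (a lie) because Wendy is a knave and Dave is a knight.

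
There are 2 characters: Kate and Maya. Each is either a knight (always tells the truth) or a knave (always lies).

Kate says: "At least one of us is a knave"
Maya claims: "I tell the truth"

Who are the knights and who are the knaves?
Kate is a knight.
Maya is a knave.

Verification:
- Kate (knight) says "At least one of us is a knave" - this is TRUE because Maya is a knave.
- Maya (knave) says "I tell the truth" - this is FALSE (a lie) because Maya is a knave.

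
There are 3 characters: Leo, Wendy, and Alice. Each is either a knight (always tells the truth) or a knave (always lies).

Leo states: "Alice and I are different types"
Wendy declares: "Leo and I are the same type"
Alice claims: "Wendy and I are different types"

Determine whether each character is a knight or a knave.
Leo is a knight.
Wendy is a knave.
Alice is a knave.

Verification:
- Leo (knight) says "Alice and I are different types" - this is TRUE because Leo is a knight and Alice is a knave.
- Wendy (knave) says "Leo and I are the same type" - this is FALSE (a lie) because Wendy is a knave and Leo is a knight.
- Alice (knave) says "Wendy and I are different types" - this is FALSE (a lie) because Alice is a knave and Wendy is a knave.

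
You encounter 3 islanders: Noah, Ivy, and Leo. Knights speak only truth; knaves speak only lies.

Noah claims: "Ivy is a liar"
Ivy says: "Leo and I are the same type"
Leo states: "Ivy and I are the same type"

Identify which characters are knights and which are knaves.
Noah is a knave.
Ivy is a knight.
Leo is a knight.

Verification:
- Noah (knave) says "Ivy is a liar" - this is FALSE (a lie) because Ivy is a knight.
- Ivy (knight) says "Leo and I are the same type" - this is TRUE because Ivy is a knight and Leo is a knight.
- Leo (knight) says "Ivy and I are the same type" - this is TRUE because Leo is a knight and Ivy is a knight.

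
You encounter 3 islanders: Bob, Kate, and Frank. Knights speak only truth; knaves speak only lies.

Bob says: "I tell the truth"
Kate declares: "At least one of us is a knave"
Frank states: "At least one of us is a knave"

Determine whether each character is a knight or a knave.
Bob is a knave.
Kate is a knight.
Frank is a knight.

Verification:
- Bob (knave) says "I tell the truth" - this is FALSE (a lie) because Bob is a knave.
- Kate (knight) says "At least one of us is a knave" - this is TRUE because Bob is a knave.
- Frank (knight) says "At least one of us is a knave" - this is TRUE because Bob is a knave.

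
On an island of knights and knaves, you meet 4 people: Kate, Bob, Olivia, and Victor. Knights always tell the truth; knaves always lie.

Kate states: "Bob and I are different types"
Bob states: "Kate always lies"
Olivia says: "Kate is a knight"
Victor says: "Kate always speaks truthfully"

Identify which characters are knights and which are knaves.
Kate is a knight.
Bob is a knave.
Olivia is a knight.
Victor is a knight.

Verification:
- Kate (knight) says "Bob and I are different types" - this is TRUE because Kate is a knight and Bob is a knave.
- Bob (knave) says "Kate always lies" - this is FALSE (a lie) because Kate is a knight.
- Olivia (knight) says "Kate is a knight" - this is TRUE because Kate is a knight.
- Victor (knight) says "Kate always speaks truthfully" - this is TRUE because Kate is a knight.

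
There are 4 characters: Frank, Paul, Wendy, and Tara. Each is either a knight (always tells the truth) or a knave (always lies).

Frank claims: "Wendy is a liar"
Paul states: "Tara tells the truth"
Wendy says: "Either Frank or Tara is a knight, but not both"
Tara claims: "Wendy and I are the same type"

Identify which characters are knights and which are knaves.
Frank is a knave.
Paul is a knight.
Wendy is a knight.
Tara is a knight.

Verification:
- Frank (knave) says "Wendy is a liar" - this is FALSE (a lie) because Wendy is a knight.
- Paul (knight) says "Tara tells the truth" - this is TRUE because Tara is a knight.
- Wendy (knight) says "Either Frank or Tara is a knight, but not both" - this is TRUE because Frank is a knave and Tara is a knight.
- Tara (knight) says "Wendy and I are the same type" - this is TRUE because Tara is a knight and Wendy is a knight.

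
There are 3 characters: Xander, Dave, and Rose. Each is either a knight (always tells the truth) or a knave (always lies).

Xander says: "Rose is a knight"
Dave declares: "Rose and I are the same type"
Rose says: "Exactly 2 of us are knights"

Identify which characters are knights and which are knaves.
Xander is a knight.
Dave is a knave.
Rose is a knight.

Verification:
- Xander (knight) says "Rose is a knight" - this is TRUE because Rose is a knight.
- Dave (knave) says "Rose and I are the same type" - this is FALSE (a lie) because Dave is a knave and Rose is a knight.
- Rose (knight) says "Exactly 2 of us are knights" - this is TRUE because there are 2 knights.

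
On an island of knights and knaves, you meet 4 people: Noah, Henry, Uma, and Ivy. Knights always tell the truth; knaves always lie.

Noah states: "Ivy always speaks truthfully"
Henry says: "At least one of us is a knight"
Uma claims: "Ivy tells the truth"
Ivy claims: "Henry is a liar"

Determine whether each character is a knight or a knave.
Noah is a knave.
Henry is a knight.
Uma is a knave.
Ivy is a knave.

Verification:
- Noah (knave) says "Ivy always speaks truthfully" - this is FALSE (a lie) because Ivy is a knave.
- Henry (knight) says "At least one of us is a knight" - this is TRUE because Henry is a knight.
- Uma (knave) says "Ivy tells the truth" - this is FALSE (a lie) because Ivy is a knave.
- Ivy (knave) says "Henry is a liar" - this is FALSE (a lie) because Henry is a knight.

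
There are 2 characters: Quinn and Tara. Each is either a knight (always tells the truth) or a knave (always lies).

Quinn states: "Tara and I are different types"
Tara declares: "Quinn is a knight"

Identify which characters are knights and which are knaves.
Quinn is a knave.
Tara is a knave.

Verification:
- Quinn (knave) says "Tara and I are different types" - this is FALSE (a lie) because Quinn is a knave and Tara is a knave.
- Tara (knave) says "Quinn is a knight" - this is FALSE (a lie) because Quinn is a knave.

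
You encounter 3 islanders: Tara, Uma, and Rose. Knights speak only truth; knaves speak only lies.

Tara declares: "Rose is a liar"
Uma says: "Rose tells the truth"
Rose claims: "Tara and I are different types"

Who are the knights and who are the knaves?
Tara is a knave.
Uma is a knight.
Rose is a knight.

Verification:
- Tara (knave) says "Rose is a liar" - this is FALSE (a lie) because Rose is a knight.
- Uma (knight) says "Rose tells the truth" - this is TRUE because Rose is a knight.
- Rose (knight) says "Tara and I are different types" - this is TRUE because Rose is a knight and Tara is a knave.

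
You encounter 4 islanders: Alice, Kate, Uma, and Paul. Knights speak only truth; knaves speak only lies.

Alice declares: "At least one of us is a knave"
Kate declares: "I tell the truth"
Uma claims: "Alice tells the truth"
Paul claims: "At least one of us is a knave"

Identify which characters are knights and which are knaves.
Alice is a knight.
Kate is a knave.
Uma is a knight.
Paul is a knight.

Verification:
- Alice (knight) says "At least one of us is a knave" - this is TRUE because Kate is a knave.
- Kate (knave) says "I tell the truth" - this is FALSE (a lie) because Kate is a knave.
- Uma (knight) says "Alice tells the truth" - this is TRUE because Alice is a knight.
- Paul (knight) says "At least one of us is a knave" - this is TRUE because Kate is a knave.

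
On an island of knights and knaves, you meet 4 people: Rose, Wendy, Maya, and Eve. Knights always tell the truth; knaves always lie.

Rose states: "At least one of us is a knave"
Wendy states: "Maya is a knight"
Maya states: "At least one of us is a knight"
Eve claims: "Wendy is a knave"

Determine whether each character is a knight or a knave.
Rose is a knight.
Wendy is a knight.
Maya is a knight.
Eve is a knave.

Verification:
- Rose (knight) says "At least one of us is a knave" - this is TRUE because Eve is a knave.
- Wendy (knight) says "Maya is a knight" - this is TRUE because Maya is a knight.
- Maya (knight) says "At least one of us is a knight" - this is TRUE because Rose, Wendy, and Maya are knights.
- Eve (knave) says "Wendy is a knave" - this is FALSE (a lie) because Wendy is a knight.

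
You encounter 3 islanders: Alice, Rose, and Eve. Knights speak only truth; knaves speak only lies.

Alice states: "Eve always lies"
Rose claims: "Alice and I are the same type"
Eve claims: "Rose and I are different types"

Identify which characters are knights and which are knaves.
Alice is a knight.
Rose is a knave.
Eve is a knave.

Verification:
- Alice (knight) says "Eve always lies" - this is TRUE because Eve is a knave.
- Rose (knave) says "Alice and I are the same type" - this is FALSE (a lie) because Rose is a knave and Alice is a knight.
- Eve (knave) says "Rose and I are different types" - this is FALSE (a lie) because Eve is a knave and Rose is a knave.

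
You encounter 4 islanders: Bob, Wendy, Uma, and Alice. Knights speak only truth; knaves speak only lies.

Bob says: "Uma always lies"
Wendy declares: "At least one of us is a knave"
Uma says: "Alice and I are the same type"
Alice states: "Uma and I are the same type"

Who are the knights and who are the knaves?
Bob is a knave.
Wendy is a knight.
Uma is a knight.
Alice is a knight.

Verification:
- Bob (knave) says "Uma always lies" - this is FALSE (a lie) because Uma is a knight.
- Wendy (knight) says "At least one of us is a knave" - this is TRUE because Bob is a knave.
- Uma (knight) says "Alice and I are the same type" - this is TRUE because Uma is a knight and Alice is a knight.
- Alice (knight) says "Uma and I are the same type" - this is TRUE because Alice is a knight and Uma is a knight.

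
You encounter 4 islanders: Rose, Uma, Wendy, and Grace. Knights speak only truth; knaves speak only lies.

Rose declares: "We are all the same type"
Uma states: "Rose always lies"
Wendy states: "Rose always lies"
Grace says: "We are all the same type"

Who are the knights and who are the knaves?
Rose is a knave.
Uma is a knight.
Wendy is a knight.
Grace is a knave.

Verification:
- Rose (knave) says "We are all the same type" - this is FALSE (a lie) because Uma and Wendy are knights and Rose and Grace are knaves.
- Uma (knight) says "Rose always lies" - this is TRUE because Rose is a knave.
- Wendy (knight) says "Rose always lies" - this is TRUE because Rose is a knave.
- Grace (knave) says "We are all the same type" - this is FALSE (a lie) because Uma and Wendy are knights and Rose and Grace are knaves.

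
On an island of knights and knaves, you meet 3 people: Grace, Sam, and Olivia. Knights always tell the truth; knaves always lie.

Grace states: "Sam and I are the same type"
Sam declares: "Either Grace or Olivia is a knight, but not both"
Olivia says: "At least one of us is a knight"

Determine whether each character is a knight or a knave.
Grace is a knave.
Sam is a knight.
Olivia is a knight.

Verification:
- Grace (knave) says "Sam and I are the same type" - this is FALSE (a lie) because Grace is a knave and Sam is a knight.
- Sam (knight) says "Either Grace or Olivia is a knight, but not both" - this is TRUE because Grace is a knave and Olivia is a knight.
- Olivia (knight) says "At least one of us is a knight" - this is TRUE because Sam and Olivia are knights.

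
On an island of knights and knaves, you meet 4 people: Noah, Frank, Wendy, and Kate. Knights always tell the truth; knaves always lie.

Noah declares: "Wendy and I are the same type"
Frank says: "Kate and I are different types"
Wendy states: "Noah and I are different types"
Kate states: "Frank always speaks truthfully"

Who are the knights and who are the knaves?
Noah is a knave.
Frank is a knave.
Wendy is a knight.
Kate is a knave.

Verification:
- Noah (knave) says "Wendy and I are the same type" - this is FALSE (a lie) because Noah is a knave and Wendy is a knight.
- Frank (knave) says "Kate and I are different types" - this is FALSE (a lie) because Frank is a knave and Kate is a knave.
- Wendy (knight) says "Noah and I are different types" - this is TRUE because Wendy is a knight and Noah is a knave.
- Kate (knave) says "Frank always speaks truthfully" - this is FALSE (a lie) because Frank is a knave.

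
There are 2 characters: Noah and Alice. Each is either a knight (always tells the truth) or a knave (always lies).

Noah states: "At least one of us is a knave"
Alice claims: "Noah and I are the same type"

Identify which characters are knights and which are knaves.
Noah is a knight.
Alice is a knave.

Verification:
- Noah (knight) says "At least one of us is a knave" - this is TRUE because Alice is a knave.
- Alice (knave) says "Noah and I are the same type" - this is FALSE (a lie) because Alice is a knave and Noah is a knight.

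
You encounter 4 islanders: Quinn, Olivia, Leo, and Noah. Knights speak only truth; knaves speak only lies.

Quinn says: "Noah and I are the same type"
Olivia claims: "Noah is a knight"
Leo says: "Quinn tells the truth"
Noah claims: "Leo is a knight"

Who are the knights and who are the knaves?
Quinn is a knight.
Olivia is a knight.
Leo is a knight.
Noah is a knight.

Verification:
- Quinn (knight) says "Noah and I are the same type" - this is TRUE because Quinn is a knight and Noah is a knight.
- Olivia (knight) says "Noah is a knight" - this is TRUE because Noah is a knight.
- Leo (knight) says "Quinn tells the truth" - this is TRUE because Quinn is a knight.
- Noah (knight) says "Leo is a knight" - this is TRUE because Leo is a knight.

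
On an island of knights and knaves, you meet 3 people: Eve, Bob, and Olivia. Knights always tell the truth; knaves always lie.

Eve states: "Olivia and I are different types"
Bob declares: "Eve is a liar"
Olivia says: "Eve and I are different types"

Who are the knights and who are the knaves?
Eve is a knave.
Bob is a knight.
Olivia is a knave.

Verification:
- Eve (knave) says "Olivia and I are different types" - this is FALSE (a lie) because Eve is a knave and Olivia is a knave.
- Bob (knight) says "Eve is a liar" - this is TRUE because Eve is a knave.
- Olivia (knave) says "Eve and I are different types" - this is FALSE (a lie) because Olivia is a knave and Eve is a knave.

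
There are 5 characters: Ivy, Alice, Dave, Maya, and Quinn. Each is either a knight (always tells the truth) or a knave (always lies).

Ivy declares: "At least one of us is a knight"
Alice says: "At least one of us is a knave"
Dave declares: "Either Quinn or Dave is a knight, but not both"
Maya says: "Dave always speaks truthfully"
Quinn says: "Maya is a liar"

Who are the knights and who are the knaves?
Ivy is a knight.
Alice is a knight.
Dave is a knight.
Maya is a knight.
Quinn is a knave.

Verification:
- Ivy (knight) says "At least one of us is a knight" - this is TRUE because Ivy, Alice, Dave, and Maya are knights.
- Alice (knight) says "At least one of us is a knave" - this is TRUE because Quinn is a knave.
- Dave (knight) says "Either Quinn or Dave is a knight, but not both" - this is TRUE because Quinn is a knave and Dave is a knight.
- Maya (knight) says "Dave always speaks truthfully" - this is TRUE because Dave is a knight.
- Quinn (knave) says "Maya is a liar" - this is FALSE (a lie) because Maya is a knight.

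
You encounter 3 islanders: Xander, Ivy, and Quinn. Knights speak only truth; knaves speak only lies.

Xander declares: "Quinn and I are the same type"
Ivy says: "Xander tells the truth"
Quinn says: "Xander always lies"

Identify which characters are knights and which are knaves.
Xander is a knave.
Ivy is a knave.
Quinn is a knight.

Verification:
- Xander (knave) says "Quinn and I are the same type" - this is FALSE (a lie) because Xander is a knave and Quinn is a knight.
- Ivy (knave) says "Xander tells the truth" - this is FALSE (a lie) because Xander is a knave.
- Quinn (knight) says "Xander always lies" - this is TRUE because Xander is a knave.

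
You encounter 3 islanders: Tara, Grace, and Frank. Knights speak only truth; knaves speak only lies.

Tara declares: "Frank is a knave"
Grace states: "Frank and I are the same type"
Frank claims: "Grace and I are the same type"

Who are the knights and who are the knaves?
Tara is a knave.
Grace is a knight.
Frank is a knight.

Verification:
- Tara (knave) says "Frank is a knave" - this is FALSE (a lie) because Frank is a knight.
- Grace (knight) says "Frank and I are the same type" - this is TRUE because Grace is a knight and Frank is a knight.
- Frank (knight) says "Grace and I are the same type" - this is TRUE because Frank is a knight and Grace is a knight.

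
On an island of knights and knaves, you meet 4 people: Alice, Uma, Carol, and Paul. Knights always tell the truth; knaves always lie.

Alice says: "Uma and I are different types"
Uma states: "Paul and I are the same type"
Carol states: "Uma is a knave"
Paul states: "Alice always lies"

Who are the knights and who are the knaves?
Alice is a knave.
Uma is a knave.
Carol is a knight.
Paul is a knight.

Verification:
- Alice (knave) says "Uma and I are different types" - this is FALSE (a lie) because Alice is a knave and Uma is a knave.
- Uma (knave) says "Paul and I are the same type" - this is FALSE (a lie) because Uma is a knave and Paul is a knight.
- Carol (knight) says "Uma is a knave" - this is TRUE because Uma is a knave.
- Paul (knight) says "Alice always lies" - this is TRUE because Alice is a knave.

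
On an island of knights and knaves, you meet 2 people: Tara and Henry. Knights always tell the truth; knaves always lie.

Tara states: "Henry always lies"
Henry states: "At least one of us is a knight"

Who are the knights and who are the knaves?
Tara is a knave.
Henry is a knight.

Verification:
- Tara (knave) says "Henry always lies" - this is FALSE (a lie) because Henry is a knight.
- Henry (knight) says "At least one of us is a knight" - this is TRUE because Henry is a knight.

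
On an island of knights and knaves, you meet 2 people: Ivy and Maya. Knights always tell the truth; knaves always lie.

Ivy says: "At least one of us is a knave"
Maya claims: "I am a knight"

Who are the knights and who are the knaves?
Ivy is a knight.
Maya is a knave.

Verification:
- Ivy (knight) says "At least one of us is a knave" - this is TRUE because Maya is a knave.
- Maya (knave) says "I am a knight" - this is FALSE (a lie) because Maya is a knave.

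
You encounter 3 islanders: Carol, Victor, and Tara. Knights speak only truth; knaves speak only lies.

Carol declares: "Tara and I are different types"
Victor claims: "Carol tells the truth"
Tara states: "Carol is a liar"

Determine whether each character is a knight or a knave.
Carol is a knight.
Victor is a knight.
Tara is a knave.

Verification:
- Carol (knight) says "Tara and I are different types" - this is TRUE because Carol is a knight and Tara is a knave.
- Victor (knight) says "Carol tells the truth" - this is TRUE because Carol is a knight.
- Tara (knave) says "Carol is a liar" - this is FALSE (a lie) because Carol is a knight.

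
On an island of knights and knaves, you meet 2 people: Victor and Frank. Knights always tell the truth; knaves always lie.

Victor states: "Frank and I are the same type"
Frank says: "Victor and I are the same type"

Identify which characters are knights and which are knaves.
Victor is a knight.
Frank is a knight.

Verification:
- Victor (knight) says "Frank and I are the same type" - this is TRUE because Victor is a knight and Frank is a knight.
- Frank (knight) says "Victor and I are the same type" - this is TRUE because Frank is a knight and Victor is a knight.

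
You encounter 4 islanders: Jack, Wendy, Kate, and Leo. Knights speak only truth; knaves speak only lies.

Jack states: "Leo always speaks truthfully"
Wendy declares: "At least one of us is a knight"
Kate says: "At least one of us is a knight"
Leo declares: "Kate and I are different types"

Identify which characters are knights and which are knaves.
Jack is a knave.
Wendy is a knave.
Kate is a knave.
Leo is a knave.

Verification:
- Jack (knave) says "Leo always speaks truthfully" - this is FALSE (a lie) because Leo is a knave.
- Wendy (knave) says "At least one of us is a knight" - this is FALSE (a lie) because no one is a knight.
- Kate (knave) says "At least one of us is a knight" - this is FALSE (a lie) because no one is a knight.
- Leo (knave) says "Kate and I are different types" - this is FALSE (a lie) because Leo is a knave and Kate is a knave.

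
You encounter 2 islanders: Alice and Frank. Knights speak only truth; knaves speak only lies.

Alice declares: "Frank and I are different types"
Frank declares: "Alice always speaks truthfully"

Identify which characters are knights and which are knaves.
Alice is a knave.
Frank is a knave.

Verification:
- Alice (knave) says "Frank and I are different types" - this is FALSE (a lie) because Alice is a knave and Frank is a knave.
- Frank (knave) says "Alice always speaks truthfully" - this is FALSE (a lie) because Alice is a knave.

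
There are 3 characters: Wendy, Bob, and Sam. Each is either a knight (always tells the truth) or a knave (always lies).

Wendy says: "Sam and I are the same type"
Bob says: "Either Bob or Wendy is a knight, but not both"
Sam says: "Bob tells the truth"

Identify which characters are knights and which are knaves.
Wendy is a knave.
Bob is a knight.
Sam is a knight.

Verification:
- Wendy (knave) says "Sam and I are the same type" - this is FALSE (a lie) because Wendy is a knave and Sam is a knight.
- Bob (knight) says "Either Bob or Wendy is a knight, but not both" - this is TRUE because Bob is a knight and Wendy is a knave.
- Sam (knight) says "Bob tells the truth" - this is TRUE because Bob is a knight.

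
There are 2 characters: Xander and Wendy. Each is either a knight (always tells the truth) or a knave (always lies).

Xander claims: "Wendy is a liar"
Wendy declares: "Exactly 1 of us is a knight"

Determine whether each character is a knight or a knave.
Xander is a knave.
Wendy is a knight.

Verification:
- Xander (knave) says "Wendy is a liar" - this is FALSE (a lie) because Wendy is a knight.
- Wendy (knight) says "Exactly 1 of us is a knight" - this is TRUE because there are 1 knights.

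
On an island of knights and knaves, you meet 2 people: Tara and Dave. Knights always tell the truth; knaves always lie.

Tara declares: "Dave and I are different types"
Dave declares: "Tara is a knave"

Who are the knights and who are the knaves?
Tara is a knight.
Dave is a knave.

Verification:
- Tara (knight) says "Dave and I are different types" - this is TRUE because Tara is a knight and Dave is a knave.
- Dave (knave) says "Tara is a knave" - this is FALSE (a lie) because Tara is a knight.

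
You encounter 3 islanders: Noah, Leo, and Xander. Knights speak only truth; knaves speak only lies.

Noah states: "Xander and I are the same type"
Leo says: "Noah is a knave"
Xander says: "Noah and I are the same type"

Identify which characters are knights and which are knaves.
Noah is a knight.
Leo is a knave.
Xander is a knight.

Verification:
- Noah (knight) says "Xander and I are the same type" - this is TRUE because Noah is a knight and Xander is a knight.
- Leo (knave) says "Noah is a knave" - this is FALSE (a lie) because Noah is a knight.
- Xander (knight) says "Noah and I are the same type" - this is TRUE because Xander is a knight and Noah is a knight.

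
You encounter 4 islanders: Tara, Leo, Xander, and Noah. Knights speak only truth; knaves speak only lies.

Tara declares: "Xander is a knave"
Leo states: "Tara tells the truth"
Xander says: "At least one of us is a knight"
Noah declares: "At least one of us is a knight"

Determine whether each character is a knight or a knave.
Tara is a knave.
Leo is a knave.
Xander is a knight.
Noah is a knight.

Verification:
- Tara (knave) says "Xander is a knave" - this is FALSE (a lie) because Xander is a knight.
- Leo (knave) says "Tara tells the truth" - this is FALSE (a lie) because Tara is a knave.
- Xander (knight) says "At least one of us is a knight" - this is TRUE because Xander and Noah are knights.
- Noah (knight) says "At least one of us is a knight" - this is TRUE because Xander and Noah are knights.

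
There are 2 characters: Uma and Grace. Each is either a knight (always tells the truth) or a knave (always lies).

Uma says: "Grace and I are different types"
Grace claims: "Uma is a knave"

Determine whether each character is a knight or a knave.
Uma is a knight.
Grace is a knave.

Verification:
- Uma (knight) says "Grace and I are different types" - this is TRUE because Uma is a knight and Grace is a knave.
- Grace (knave) says "Uma is a knave" - this is FALSE (a lie) because Uma is a knight.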